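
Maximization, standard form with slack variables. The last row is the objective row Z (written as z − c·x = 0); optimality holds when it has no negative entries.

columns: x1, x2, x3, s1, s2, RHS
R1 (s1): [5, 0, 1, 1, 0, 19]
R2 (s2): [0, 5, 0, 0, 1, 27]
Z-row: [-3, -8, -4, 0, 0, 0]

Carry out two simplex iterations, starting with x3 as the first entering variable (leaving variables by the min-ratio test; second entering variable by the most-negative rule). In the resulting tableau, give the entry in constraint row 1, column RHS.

19

Ratio test on column x3 — row 1: 19/1 = 19; row 2: entry 0 ≤ 0. Minimum is 19 at row 1 (s1 leaves); pivot element 1.
Divide row 1 by 1; eliminate column x3 from the other rows.
Second iteration: most negative Z-row entry is -8 in column x2, so x2 enters.
Ratio test on column x2 — row 1: entry 0 ≤ 0; row 2: 27/5 = 27/5. Minimum is 27/5 at row 2 (s2 leaves); pivot element 5.
Divide row 2 by 5; eliminate column x2 from the other rows.
After both pivots, the entry at constraint row 1, column RHS is 19.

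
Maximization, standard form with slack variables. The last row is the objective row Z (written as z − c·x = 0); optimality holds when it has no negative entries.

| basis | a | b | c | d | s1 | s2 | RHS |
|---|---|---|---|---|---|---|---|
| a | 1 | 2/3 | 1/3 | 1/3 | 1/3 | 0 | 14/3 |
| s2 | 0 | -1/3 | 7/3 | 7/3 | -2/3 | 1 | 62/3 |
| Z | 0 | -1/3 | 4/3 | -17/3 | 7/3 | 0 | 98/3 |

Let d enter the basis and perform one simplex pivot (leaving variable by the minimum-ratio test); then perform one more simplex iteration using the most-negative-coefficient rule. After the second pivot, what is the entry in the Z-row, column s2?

11/5

Ratio test on column d — row 1: (14/3)/(1/3) = 14; row 2: (62/3)/(7/3) = 62/7. Minimum is 62/7 at row 2 (s2 leaves); pivot element 7/3.
Divide row 2 by 7/3; eliminate column d from the other rows.
Second iteration: most negative Z-row entry is -8/7 in column b, so b enters.
Ratio test on column b — row 1: (12/7)/(5/7) = 12/5; row 2: entry -1/7 ≤ 0. Minimum is 12/5 at row 1 (a leaves); pivot element 5/7.
Divide row 1 by 5/7; eliminate column b from the other rows.
After both pivots, the entry at the Z-row, column s2 is 11/5.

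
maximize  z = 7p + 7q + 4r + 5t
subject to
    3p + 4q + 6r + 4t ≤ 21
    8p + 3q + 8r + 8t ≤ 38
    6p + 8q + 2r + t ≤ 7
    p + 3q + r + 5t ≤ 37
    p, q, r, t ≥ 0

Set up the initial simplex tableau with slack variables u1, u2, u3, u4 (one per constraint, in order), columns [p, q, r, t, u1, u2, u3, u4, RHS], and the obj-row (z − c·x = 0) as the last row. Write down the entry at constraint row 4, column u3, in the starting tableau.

0

Slack u3 belongs to constraint 3; its column is the unit vector e_3, so the entry in row 4 is 0.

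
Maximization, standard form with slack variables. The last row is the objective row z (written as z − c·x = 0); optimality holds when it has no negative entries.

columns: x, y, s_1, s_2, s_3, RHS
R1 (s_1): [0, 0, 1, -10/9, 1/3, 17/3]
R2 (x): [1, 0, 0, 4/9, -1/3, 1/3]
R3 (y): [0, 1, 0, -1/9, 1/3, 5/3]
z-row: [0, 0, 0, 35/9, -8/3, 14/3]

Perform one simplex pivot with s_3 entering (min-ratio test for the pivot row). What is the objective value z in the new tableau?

Ratio test on column s_3 — row 1: (17/3)/(1/3) = 17; row 2: entry -1/3 ≤ 0; row 3: (5/3)/(1/3) = 5. Minimum is 5 at row 3 (y leaves); pivot element 1/3.
Pivot on row 3; the z-row RHS becomes 14/3 − (-8/3)·5 = 18.

18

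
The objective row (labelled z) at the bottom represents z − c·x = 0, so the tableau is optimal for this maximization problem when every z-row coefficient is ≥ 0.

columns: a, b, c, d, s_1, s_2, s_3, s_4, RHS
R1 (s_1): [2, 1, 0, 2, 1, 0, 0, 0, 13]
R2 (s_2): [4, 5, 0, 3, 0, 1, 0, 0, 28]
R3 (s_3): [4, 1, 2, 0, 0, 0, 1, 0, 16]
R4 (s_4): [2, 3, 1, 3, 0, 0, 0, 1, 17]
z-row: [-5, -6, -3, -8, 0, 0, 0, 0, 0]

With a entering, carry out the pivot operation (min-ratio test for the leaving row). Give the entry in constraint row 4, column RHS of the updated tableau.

Ratio test on column a — row 1: 13/2 = 13/2; row 2: 28/4 = 7; row 3: 16/4 = 4; row 4: 17/2 = 17/2. Minimum is 4 at row 3 (s_3 leaves); pivot element 4.
Divide row 3 by 4; eliminate column a from the other rows.
Row 4 update in column RHS: 17 − 2·4 = 9.

9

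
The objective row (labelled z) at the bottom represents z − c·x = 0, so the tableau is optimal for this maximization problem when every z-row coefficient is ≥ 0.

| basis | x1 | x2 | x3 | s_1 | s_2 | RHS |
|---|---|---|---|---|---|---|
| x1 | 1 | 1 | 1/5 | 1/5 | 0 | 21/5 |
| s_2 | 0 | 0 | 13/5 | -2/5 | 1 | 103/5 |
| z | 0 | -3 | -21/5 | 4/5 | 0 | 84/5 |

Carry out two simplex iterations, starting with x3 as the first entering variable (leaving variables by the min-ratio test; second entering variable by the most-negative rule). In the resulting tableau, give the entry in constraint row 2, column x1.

Ratio test on column x3 — row 1: (21/5)/(1/5) = 21; row 2: (103/5)/(13/5) = 103/13. Minimum is 103/13 at row 2 (s_2 leaves); pivot element 13/5.
Divide row 2 by 13/5; eliminate column x3 from the other rows.
Second iteration: most negative z-row entry is -3 in column x2, so x2 enters.
Ratio test on column x2 — row 1: (34/13)/1 = 34/13; row 2: entry 0 ≤ 0. Minimum is 34/13 at row 1 (x1 leaves); pivot element 1.
Divide row 1 by 1; eliminate column x2 from the other rows.
After both pivots, the entry at constraint row 2, column x1 is 0.

0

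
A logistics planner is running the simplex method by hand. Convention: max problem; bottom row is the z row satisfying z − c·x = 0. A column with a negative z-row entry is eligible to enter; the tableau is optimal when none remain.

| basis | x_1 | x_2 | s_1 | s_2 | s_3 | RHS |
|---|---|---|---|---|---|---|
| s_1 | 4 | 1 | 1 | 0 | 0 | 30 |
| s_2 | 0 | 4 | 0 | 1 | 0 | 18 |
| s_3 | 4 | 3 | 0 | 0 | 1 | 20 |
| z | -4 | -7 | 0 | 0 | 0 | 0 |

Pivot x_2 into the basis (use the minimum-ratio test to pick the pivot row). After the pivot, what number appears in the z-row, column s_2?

Ratio test on column x_2 — row 1: 30/1 = 30; row 2: 18/4 = 9/2; row 3: 20/3 = 20/3. Minimum is 9/2 at row 2 (s_2 leaves); pivot element 4.
Divide row 2 by 4; eliminate column x_2 from the other rows.
z-row update in column s_2: 0 − (-7)·(1/4) = 7/4.

7/4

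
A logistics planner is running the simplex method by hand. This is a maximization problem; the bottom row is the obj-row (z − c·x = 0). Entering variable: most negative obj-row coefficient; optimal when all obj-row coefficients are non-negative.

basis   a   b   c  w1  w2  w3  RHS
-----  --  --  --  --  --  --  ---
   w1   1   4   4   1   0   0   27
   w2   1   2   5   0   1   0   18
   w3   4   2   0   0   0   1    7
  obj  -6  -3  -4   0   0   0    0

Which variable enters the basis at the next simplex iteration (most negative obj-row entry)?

Negative obj-row entries: a: -6, b: -3, c: -4.
The most negative is -6 in column a, so a enters.

a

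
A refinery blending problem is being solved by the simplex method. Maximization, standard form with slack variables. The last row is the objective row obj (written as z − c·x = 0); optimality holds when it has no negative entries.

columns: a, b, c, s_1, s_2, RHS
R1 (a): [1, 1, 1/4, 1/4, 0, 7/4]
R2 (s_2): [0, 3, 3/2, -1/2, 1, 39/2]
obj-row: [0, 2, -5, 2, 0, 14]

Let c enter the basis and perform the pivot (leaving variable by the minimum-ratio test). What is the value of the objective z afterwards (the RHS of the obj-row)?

49

Ratio test on column c — row 1: (7/4)/(1/4) = 7; row 2: (39/2)/(3/2) = 13. Minimum is 7 at row 1 (a leaves); pivot element 1/4.
Pivot on row 1; the obj-row RHS becomes 14 − (-5)·7 = 49.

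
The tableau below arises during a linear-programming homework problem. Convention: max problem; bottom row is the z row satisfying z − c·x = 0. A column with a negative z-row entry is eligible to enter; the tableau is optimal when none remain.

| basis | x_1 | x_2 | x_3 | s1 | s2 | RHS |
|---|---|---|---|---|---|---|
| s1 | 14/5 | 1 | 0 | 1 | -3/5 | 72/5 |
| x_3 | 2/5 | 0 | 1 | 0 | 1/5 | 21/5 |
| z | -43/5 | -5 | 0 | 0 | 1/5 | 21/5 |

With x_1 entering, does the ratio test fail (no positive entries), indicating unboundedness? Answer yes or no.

Column x_1 has positive entries in row(s) 1, 2, so the ratio test bounds it — not unbounded.

no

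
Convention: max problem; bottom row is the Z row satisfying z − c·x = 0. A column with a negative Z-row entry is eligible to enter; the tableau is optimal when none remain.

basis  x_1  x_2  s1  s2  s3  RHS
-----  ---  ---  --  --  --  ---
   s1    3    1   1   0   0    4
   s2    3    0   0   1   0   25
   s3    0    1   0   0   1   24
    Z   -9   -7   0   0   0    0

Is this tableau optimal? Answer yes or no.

no

The Z-row has a negative entry -9 in column x_1, so it is not optimal.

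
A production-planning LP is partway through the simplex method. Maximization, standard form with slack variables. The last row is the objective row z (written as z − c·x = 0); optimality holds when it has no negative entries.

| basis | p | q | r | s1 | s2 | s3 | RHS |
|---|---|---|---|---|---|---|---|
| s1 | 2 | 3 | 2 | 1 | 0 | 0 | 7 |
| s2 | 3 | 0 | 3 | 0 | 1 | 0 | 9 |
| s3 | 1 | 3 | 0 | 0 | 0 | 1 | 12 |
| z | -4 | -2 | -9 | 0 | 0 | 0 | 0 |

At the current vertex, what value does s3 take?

s3 is basic (row 3); its value is the RHS of that row, 12.

12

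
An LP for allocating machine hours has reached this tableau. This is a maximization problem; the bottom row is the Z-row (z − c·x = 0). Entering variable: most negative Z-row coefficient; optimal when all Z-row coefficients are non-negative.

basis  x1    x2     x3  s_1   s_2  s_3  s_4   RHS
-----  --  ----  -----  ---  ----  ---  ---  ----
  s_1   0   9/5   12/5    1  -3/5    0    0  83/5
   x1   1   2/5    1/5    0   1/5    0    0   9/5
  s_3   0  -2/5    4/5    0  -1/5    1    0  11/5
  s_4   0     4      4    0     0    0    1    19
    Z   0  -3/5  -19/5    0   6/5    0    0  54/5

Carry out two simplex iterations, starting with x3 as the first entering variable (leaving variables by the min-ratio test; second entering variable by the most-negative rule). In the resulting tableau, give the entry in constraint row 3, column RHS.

41/12

Ratio test on column x3 — row 1: (83/5)/(12/5) = 83/12; row 2: (9/5)/(1/5) = 9; row 3: (11/5)/(4/5) = 11/4; row 4: 19/4 = 19/4. Minimum is 11/4 at row 3 (s_3 leaves); pivot element 4/5.
Divide row 3 by 4/5; eliminate column x3 from the other rows.
Second iteration: most negative Z-row entry is -5/2 in column x2, so x2 enters.
Ratio test on column x2 — row 1: 10/3 = 10/3; row 2: (5/4)/(1/2) = 5/2; row 3: entry -1/2 ≤ 0; row 4: 8/6 = 4/3. Minimum is 4/3 at row 4 (s_4 leaves); pivot element 6.
Divide row 4 by 6; eliminate column x2 from the other rows.
After both pivots, the entry at constraint row 3, column RHS is 41/12.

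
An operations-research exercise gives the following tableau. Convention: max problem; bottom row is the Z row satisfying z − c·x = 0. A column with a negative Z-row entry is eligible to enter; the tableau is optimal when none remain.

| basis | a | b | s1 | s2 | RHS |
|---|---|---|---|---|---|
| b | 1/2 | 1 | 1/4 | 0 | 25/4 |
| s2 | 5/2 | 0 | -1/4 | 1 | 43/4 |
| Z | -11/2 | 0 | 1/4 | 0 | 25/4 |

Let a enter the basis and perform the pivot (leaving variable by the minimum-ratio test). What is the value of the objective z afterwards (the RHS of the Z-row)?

Ratio test on column a — row 1: (25/4)/(1/2) = 25/2; row 2: (43/4)/(5/2) = 43/10. Minimum is 43/10 at row 2 (s2 leaves); pivot element 5/2.
Pivot on row 2; the Z-row RHS becomes 25/4 − (-11/2)·(43/10) = 299/10.

299/10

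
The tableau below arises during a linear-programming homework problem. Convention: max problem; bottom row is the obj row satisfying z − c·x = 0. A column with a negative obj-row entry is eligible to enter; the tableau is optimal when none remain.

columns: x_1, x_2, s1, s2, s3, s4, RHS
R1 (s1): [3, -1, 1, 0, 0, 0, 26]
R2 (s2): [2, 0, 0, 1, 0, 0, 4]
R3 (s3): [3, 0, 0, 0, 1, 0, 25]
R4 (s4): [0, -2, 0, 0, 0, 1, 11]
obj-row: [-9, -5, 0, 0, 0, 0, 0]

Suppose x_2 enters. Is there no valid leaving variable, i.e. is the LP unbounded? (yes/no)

Every constraint-row entry in column x_2 is ≤ 0, so increasing x_2 is unbounded.

yes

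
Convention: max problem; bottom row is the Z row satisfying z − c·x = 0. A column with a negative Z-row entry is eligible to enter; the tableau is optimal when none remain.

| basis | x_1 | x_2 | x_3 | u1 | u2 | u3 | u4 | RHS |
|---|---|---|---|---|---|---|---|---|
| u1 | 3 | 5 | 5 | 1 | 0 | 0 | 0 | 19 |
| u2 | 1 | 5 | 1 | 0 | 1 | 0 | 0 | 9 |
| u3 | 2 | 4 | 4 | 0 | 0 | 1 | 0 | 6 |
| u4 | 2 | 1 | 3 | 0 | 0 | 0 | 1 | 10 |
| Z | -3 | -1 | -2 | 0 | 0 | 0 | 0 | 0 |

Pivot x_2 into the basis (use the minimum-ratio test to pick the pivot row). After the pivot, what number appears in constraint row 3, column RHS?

3/2

Ratio test on column x_2 — row 1: 19/5 = 19/5; row 2: 9/5 = 9/5; row 3: 6/4 = 3/2; row 4: 10/1 = 10. Minimum is 3/2 at row 3 (u3 leaves); pivot element 4.
Divide row 3 by 4; eliminate column x_2 from the other rows.
In the new row 3, the RHS entry is the old entry divided by the pivot: 6/4 = 3/2.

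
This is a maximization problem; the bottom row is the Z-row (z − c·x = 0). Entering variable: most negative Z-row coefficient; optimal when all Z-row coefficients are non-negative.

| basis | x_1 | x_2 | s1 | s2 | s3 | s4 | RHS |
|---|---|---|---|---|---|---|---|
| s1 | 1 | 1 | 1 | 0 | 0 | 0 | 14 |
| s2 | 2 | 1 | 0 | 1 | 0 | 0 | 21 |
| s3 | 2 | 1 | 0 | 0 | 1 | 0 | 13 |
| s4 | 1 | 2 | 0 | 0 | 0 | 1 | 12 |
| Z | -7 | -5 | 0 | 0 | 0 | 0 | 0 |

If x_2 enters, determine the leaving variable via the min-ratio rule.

s4

Column x_2 entries and ratios — s1: 14/1 = 14; s2: 21/1 = 21; s3: 13/1 = 13; s4: 12/2 = 6.
Smallest ratio is 6 in the row of s4, so s4 leaves.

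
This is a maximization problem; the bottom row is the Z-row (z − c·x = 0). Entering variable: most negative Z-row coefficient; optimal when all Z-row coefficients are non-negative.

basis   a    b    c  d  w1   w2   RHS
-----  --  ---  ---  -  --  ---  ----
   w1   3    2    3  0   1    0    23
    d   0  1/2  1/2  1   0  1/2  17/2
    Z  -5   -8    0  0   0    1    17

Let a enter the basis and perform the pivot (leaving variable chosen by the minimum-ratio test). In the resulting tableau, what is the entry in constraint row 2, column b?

1/2

Ratio test on column a — row 1: 23/3 = 23/3; row 2: entry 0 ≤ 0. Minimum is 23/3 at row 1 (w1 leaves); pivot element 3.
Divide row 1 by 3; eliminate column a from the other rows.
Row 2 update in column b: 1/2 − 0·(2/3) = 1/2.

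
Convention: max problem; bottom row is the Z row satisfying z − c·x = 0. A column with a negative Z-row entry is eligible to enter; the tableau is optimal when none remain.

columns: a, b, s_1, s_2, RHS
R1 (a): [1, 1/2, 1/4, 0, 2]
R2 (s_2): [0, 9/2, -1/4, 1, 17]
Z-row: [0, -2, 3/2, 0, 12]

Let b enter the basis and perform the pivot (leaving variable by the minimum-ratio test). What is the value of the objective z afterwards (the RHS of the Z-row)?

176/9

Ratio test on column b — row 1: 2/(1/2) = 4; row 2: 17/(9/2) = 34/9. Minimum is 34/9 at row 2 (s_2 leaves); pivot element 9/2.
Pivot on row 2; the Z-row RHS becomes 12 − (-2)·(34/9) = 176/9.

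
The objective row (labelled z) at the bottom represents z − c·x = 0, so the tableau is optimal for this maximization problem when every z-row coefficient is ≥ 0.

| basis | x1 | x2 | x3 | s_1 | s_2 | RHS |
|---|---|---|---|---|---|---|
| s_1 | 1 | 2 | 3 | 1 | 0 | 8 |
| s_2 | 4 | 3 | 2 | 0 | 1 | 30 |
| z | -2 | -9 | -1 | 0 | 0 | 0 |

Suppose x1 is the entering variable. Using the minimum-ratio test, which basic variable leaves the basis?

Column x1 entries and ratios — s_1: 8/1 = 8; s_2: 30/4 = 15/2.
Smallest ratio is 15/2 in the row of s_2, so s_2 leaves.

s_2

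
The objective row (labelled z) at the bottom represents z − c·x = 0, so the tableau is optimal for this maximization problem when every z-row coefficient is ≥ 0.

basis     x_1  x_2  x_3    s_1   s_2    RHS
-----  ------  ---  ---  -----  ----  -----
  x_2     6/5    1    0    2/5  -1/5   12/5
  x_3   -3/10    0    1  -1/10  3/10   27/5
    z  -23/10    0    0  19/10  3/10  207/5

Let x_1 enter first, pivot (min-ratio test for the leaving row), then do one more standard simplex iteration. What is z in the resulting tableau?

48

Ratio test on column x_1 — row 1: (12/5)/(6/5) = 2; row 2: entry -3/10 ≤ 0. Minimum is 2 at row 1 (x_2 leaves); pivot element 6/5.
Pivot on row 1; the z-row RHS becomes 207/5 − (-23/10)·2 = 46.
Next entering variable (most negative z-row entry -1/12): s_2.
Ratio test on column s_2 — row 1: entry -1/6 ≤ 0; row 2: 6/(1/4) = 24. Minimum is 24 at row 2 (x_3 leaves); pivot element 1/4.
After the second pivot the z-row RHS is 46 − (-1/12)·24 = 48.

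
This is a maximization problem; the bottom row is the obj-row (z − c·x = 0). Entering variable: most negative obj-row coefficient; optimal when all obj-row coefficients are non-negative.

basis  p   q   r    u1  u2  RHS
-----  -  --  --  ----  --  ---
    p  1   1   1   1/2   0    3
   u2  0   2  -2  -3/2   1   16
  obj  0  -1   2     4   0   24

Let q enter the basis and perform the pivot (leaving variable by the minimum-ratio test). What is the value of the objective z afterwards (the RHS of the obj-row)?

27

Ratio test on column q — row 1: 3/1 = 3; row 2: 16/2 = 8. Minimum is 3 at row 1 (p leaves); pivot element 1.
Pivot on row 1; the obj-row RHS becomes 24 − (-1)·3 = 27.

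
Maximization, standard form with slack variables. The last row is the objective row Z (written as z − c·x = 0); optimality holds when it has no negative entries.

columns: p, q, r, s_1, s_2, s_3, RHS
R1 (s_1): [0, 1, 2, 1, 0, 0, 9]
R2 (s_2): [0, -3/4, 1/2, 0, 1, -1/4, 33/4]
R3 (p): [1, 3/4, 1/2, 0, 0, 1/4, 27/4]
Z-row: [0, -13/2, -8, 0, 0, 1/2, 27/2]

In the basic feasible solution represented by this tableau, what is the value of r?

0

r is not in the basis, so in the current basic feasible solution r = 0.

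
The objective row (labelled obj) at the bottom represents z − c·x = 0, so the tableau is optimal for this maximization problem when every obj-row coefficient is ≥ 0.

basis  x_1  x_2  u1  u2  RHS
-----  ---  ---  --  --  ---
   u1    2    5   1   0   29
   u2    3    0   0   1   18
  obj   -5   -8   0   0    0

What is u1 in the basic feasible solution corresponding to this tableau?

29

u1 is basic (row 1); its value is the RHS of that row, 29.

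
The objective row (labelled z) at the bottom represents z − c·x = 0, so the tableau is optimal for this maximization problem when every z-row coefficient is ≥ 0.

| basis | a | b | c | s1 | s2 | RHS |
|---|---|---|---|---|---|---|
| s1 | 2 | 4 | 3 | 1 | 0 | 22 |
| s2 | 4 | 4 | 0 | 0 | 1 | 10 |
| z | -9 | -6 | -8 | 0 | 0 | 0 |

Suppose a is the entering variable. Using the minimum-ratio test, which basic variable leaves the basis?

s2

Column a entries and ratios — s1: 22/2 = 11; s2: 10/4 = 5/2.
Smallest ratio is 5/2 in the row of s2, so s2 leaves.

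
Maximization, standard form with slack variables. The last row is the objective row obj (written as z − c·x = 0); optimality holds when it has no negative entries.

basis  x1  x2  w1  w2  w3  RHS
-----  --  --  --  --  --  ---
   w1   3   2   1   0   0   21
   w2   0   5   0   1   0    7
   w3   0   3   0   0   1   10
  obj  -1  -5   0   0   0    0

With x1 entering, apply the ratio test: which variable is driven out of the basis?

Column x1 entries and ratios — w1: 21/3 = 7; w2: 0 ≤ 0, skip; w3: 0 ≤ 0, skip.
Smallest ratio is 7 in the row of w1, so w1 leaves.

w1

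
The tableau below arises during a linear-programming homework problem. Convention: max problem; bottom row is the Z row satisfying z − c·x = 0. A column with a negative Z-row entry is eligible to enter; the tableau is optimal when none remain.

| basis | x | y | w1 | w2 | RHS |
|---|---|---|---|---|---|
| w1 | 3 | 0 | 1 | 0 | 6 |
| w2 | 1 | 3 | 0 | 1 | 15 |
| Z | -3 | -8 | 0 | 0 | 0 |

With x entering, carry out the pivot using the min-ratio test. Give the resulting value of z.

6

Ratio test on column x — row 1: 6/3 = 2; row 2: 15/1 = 15. Minimum is 2 at row 1 (w1 leaves); pivot element 3.
Pivot on row 1; the Z-row RHS becomes 0 − (-3)·2 = 6.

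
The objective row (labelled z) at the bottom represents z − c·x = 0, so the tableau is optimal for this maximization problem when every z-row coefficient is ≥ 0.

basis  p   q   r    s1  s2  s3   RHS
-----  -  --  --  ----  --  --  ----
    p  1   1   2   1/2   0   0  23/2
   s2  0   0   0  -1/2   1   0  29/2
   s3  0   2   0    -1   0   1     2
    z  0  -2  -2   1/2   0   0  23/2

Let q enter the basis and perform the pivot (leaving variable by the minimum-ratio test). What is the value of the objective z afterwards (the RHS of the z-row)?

Ratio test on column q — row 1: (23/2)/1 = 23/2; row 2: entry 0 ≤ 0; row 3: 2/2 = 1. Minimum is 1 at row 3 (s3 leaves); pivot element 2.
Pivot on row 3; the z-row RHS becomes 23/2 − (-2)·1 = 27/2.

27/2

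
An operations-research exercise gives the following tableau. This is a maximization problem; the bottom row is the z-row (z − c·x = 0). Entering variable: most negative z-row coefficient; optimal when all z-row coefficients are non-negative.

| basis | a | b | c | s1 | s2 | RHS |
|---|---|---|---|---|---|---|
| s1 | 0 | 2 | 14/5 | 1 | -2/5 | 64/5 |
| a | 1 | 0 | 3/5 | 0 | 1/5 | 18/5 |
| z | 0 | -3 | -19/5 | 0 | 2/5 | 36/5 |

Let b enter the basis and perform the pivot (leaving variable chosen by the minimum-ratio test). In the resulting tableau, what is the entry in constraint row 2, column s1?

Ratio test on column b — row 1: (64/5)/2 = 32/5; row 2: entry 0 ≤ 0. Minimum is 32/5 at row 1 (s1 leaves); pivot element 2.
Divide row 1 by 2; eliminate column b from the other rows.
Row 2 update in column s1: 0 − 0·(1/2) = 0.

0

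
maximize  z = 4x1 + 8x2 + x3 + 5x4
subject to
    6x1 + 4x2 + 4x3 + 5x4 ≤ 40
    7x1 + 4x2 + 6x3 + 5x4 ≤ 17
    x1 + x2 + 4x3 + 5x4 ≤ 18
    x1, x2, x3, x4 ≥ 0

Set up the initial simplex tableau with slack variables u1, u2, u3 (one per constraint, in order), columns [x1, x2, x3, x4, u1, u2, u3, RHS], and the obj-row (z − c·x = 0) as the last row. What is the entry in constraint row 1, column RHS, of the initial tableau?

40

The RHS of constraint 1 is b_1 = 40.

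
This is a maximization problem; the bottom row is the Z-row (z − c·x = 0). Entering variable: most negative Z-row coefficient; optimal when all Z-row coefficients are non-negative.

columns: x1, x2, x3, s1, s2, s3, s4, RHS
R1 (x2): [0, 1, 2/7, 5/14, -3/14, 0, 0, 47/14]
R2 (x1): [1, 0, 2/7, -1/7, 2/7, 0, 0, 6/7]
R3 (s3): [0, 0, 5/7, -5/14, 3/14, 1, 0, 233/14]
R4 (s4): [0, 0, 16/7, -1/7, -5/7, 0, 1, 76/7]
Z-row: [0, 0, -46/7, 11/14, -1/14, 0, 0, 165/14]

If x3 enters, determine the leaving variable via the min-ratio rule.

Column x3 entries and ratios — x2: (47/14)/(2/7) = 47/4; x1: (6/7)/(2/7) = 3; s3: (233/14)/(5/7) = 233/10; s4: (76/7)/(16/7) = 19/4.
Smallest ratio is 3 in the row of x1, so x1 leaves.

x1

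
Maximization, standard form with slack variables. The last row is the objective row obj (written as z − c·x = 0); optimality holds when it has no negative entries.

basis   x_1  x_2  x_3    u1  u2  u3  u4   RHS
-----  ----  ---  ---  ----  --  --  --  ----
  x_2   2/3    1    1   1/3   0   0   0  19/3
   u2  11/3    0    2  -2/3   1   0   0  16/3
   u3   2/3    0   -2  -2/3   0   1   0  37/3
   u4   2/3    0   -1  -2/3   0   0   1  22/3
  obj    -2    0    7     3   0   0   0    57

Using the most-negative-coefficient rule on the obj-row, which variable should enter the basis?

Negative obj-row entries: x_1: -2.
The most negative is -2 in column x_1, so x_1 enters.

x_1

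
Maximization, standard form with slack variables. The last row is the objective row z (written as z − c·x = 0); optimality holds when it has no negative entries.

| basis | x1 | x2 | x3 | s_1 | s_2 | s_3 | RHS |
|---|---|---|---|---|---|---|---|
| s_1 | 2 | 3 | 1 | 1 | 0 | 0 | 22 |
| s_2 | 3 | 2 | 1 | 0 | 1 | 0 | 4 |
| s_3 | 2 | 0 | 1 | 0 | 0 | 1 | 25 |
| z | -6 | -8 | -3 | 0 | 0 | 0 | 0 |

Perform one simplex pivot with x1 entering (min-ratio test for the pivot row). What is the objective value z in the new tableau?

8

Ratio test on column x1 — row 1: 22/2 = 11; row 2: 4/3 = 4/3; row 3: 25/2 = 25/2. Minimum is 4/3 at row 2 (s_2 leaves); pivot element 3.
Pivot on row 2; the z-row RHS becomes 0 − (-6)·(4/3) = 8.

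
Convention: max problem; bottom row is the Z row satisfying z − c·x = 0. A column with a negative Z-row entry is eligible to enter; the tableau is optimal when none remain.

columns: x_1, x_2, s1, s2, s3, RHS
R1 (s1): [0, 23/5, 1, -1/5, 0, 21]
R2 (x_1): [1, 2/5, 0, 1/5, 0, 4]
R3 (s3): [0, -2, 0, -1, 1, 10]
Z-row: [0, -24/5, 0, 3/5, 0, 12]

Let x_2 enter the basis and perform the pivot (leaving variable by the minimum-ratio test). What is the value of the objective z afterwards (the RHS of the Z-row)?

780/23

Ratio test on column x_2 — row 1: 21/(23/5) = 105/23; row 2: 4/(2/5) = 10; row 3: entry -2 ≤ 0. Minimum is 105/23 at row 1 (s1 leaves); pivot element 23/5.
Pivot on row 1; the Z-row RHS becomes 12 − (-24/5)·(105/23) = 780/23.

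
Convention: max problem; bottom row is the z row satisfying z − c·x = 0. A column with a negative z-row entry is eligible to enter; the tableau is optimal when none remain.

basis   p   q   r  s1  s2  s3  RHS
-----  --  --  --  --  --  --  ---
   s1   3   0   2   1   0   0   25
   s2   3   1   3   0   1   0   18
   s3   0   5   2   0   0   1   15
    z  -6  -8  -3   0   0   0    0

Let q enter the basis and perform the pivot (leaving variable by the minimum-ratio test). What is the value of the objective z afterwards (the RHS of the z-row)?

Ratio test on column q — row 1: entry 0 ≤ 0; row 2: 18/1 = 18; row 3: 15/5 = 3. Minimum is 3 at row 3 (s3 leaves); pivot element 5.
Pivot on row 3; the z-row RHS becomes 0 − (-8)·3 = 24.

24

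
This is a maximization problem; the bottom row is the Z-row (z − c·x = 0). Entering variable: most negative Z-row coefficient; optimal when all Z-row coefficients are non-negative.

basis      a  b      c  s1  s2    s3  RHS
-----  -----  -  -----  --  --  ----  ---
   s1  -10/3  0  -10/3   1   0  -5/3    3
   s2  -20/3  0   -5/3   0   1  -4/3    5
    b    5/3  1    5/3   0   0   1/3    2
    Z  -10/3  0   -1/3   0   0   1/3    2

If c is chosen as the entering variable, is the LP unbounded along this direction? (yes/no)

Column c has positive entries in row(s) 3, so the ratio test bounds it — not unbounded.

no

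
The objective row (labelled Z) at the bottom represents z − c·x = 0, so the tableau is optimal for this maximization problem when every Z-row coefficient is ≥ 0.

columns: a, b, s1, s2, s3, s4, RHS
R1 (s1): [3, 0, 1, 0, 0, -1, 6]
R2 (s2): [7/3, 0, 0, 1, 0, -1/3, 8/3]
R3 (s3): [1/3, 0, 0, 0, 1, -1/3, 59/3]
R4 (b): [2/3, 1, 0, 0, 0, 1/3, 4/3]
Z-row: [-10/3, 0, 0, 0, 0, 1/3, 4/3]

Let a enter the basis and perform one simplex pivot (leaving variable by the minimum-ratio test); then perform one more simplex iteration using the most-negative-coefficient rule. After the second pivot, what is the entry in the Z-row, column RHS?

16/3

Ratio test on column a — row 1: 6/3 = 2; row 2: (8/3)/(7/3) = 8/7; row 3: (59/3)/(1/3) = 59; row 4: (4/3)/(2/3) = 2. Minimum is 8/7 at row 2 (s2 leaves); pivot element 7/3.
Divide row 2 by 7/3; eliminate column a from the other rows.
Second iteration: most negative Z-row entry is -1/7 in column s4, so s4 enters.
Ratio test on column s4 — row 1: entry -4/7 ≤ 0; row 2: entry -1/7 ≤ 0; row 3: entry -2/7 ≤ 0; row 4: (4/7)/(3/7) = 4/3. Minimum is 4/3 at row 4 (b leaves); pivot element 3/7.
Divide row 4 by 3/7; eliminate column s4 from the other rows.
After both pivots, the entry at the Z-row, column RHS is 16/3.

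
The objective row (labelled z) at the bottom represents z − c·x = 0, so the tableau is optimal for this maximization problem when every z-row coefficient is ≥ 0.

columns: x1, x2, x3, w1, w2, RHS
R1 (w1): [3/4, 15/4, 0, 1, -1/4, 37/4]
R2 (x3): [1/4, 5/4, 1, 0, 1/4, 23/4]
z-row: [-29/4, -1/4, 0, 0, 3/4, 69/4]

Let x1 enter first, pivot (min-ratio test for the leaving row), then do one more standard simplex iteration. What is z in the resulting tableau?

120

Ratio test on column x1 — row 1: (37/4)/(3/4) = 37/3; row 2: (23/4)/(1/4) = 23. Minimum is 37/3 at row 1 (w1 leaves); pivot element 3/4.
Pivot on row 1; the z-row RHS becomes 69/4 − (-29/4)·(37/3) = 320/3.
Next entering variable (most negative z-row entry -5/3): w2.
Ratio test on column w2 — row 1: entry -1/3 ≤ 0; row 2: (8/3)/(1/3) = 8. Minimum is 8 at row 2 (x3 leaves); pivot element 1/3.
After the second pivot the z-row RHS is 320/3 − (-5/3)·8 = 120.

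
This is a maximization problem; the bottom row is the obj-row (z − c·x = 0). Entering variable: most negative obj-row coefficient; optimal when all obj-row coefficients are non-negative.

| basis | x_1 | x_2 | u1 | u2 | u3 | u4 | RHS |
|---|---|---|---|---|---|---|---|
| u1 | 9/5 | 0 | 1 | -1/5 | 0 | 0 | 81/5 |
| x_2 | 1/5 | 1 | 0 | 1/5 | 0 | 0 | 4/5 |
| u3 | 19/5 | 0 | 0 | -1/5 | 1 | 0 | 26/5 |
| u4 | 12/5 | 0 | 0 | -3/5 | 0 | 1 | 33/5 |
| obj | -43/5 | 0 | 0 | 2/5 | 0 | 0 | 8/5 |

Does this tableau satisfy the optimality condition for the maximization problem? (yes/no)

no

The obj-row has a negative entry -43/5 in column x_1, so it is not optimal.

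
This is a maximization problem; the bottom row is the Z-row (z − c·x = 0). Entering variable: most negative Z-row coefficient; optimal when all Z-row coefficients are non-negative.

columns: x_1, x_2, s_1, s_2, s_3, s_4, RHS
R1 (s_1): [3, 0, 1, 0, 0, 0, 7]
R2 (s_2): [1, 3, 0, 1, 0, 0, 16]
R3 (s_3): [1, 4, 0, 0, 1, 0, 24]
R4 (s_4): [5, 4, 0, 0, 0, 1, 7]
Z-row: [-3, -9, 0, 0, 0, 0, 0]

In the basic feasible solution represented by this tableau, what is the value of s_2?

16

s_2 is basic (row 2); its value is the RHS of that row, 16.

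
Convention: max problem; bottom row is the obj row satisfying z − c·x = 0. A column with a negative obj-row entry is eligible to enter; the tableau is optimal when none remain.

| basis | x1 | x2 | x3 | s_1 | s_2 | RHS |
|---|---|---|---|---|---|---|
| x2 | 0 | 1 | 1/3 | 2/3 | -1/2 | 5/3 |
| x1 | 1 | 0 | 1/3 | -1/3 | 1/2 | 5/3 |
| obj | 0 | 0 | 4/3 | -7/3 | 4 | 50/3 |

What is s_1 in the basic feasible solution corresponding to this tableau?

0

s_1 is not in the basis, so in the current basic feasible solution s_1 = 0.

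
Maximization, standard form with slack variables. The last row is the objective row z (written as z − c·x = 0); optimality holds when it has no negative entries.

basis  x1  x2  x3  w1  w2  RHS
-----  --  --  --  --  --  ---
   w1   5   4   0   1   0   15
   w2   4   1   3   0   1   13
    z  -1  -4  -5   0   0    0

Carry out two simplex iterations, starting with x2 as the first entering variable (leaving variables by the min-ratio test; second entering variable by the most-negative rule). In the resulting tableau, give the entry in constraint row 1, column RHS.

15/4

Ratio test on column x2 — row 1: 15/4 = 15/4; row 2: 13/1 = 13. Minimum is 15/4 at row 1 (w1 leaves); pivot element 4.
Divide row 1 by 4; eliminate column x2 from the other rows.
Second iteration: most negative z-row entry is -5 in column x3, so x3 enters.
Ratio test on column x3 — row 1: entry 0 ≤ 0; row 2: (37/4)/3 = 37/12. Minimum is 37/12 at row 2 (w2 leaves); pivot element 3.
Divide row 2 by 3; eliminate column x3 from the other rows.
After both pivots, the entry at constraint row 1, column RHS is 15/4.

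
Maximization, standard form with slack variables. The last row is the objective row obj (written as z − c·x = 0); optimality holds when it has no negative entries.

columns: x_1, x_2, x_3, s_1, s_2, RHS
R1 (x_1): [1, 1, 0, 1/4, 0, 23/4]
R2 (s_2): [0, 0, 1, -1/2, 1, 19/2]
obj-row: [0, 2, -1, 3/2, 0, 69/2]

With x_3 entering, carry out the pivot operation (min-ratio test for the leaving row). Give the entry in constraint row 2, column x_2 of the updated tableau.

Ratio test on column x_3 — row 1: entry 0 ≤ 0; row 2: (19/2)/1 = 19/2. Minimum is 19/2 at row 2 (s_2 leaves); pivot element 1.
Divide row 2 by 1; eliminate column x_3 from the other rows.
In the new row 2, the x_2 entry is the old entry divided by the pivot: 0/1 = 0.

0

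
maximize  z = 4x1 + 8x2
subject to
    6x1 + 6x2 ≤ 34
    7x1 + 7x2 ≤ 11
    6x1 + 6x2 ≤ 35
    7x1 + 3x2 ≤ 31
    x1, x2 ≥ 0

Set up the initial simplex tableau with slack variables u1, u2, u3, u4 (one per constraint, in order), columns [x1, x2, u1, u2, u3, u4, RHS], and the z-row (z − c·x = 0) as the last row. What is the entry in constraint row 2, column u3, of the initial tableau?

0

Slack u3 belongs to constraint 3; its column is the unit vector e_3, so the entry in row 2 is 0.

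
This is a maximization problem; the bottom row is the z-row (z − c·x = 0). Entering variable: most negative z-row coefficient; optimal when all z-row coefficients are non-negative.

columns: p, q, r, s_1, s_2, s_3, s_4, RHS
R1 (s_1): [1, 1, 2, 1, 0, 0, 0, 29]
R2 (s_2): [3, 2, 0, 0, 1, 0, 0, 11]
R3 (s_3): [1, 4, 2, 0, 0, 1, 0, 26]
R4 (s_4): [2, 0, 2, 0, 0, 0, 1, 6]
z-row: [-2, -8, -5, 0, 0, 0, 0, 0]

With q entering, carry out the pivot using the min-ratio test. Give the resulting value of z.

Ratio test on column q — row 1: 29/1 = 29; row 2: 11/2 = 11/2; row 3: 26/4 = 13/2; row 4: entry 0 ≤ 0. Minimum is 11/2 at row 2 (s_2 leaves); pivot element 2.
Pivot on row 2; the z-row RHS becomes 0 − (-8)·(11/2) = 44.

44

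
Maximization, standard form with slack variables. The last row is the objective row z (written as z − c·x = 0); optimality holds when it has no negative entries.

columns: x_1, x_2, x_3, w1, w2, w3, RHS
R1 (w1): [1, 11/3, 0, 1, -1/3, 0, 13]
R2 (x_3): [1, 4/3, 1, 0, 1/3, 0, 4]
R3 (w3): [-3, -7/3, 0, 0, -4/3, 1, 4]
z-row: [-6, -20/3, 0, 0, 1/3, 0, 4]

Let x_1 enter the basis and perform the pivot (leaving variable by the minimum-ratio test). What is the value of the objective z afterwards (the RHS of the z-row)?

28

Ratio test on column x_1 — row 1: 13/1 = 13; row 2: 4/1 = 4; row 3: entry -3 ≤ 0. Minimum is 4 at row 2 (x_3 leaves); pivot element 1.
Pivot on row 2; the z-row RHS becomes 4 − (-6)·4 = 28.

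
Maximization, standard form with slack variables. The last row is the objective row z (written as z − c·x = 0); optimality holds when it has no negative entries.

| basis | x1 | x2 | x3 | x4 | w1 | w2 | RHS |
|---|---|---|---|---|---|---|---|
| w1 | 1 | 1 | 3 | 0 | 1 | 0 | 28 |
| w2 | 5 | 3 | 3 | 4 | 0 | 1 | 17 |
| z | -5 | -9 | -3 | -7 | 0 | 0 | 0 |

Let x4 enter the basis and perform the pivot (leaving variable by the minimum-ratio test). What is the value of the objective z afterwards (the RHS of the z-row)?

119/4

Ratio test on column x4 — row 1: entry 0 ≤ 0; row 2: 17/4 = 17/4. Minimum is 17/4 at row 2 (w2 leaves); pivot element 4.
Pivot on row 2; the z-row RHS becomes 0 − (-7)·(17/4) = 119/4.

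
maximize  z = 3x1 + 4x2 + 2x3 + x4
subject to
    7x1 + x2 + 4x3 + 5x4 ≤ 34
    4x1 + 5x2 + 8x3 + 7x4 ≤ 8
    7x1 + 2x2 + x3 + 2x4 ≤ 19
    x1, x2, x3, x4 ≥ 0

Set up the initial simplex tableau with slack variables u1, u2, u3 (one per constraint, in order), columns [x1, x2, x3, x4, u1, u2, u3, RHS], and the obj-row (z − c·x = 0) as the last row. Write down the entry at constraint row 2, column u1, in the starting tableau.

0

Slack u1 belongs to constraint 1; its column is the unit vector e_1, so the entry in row 2 is 0.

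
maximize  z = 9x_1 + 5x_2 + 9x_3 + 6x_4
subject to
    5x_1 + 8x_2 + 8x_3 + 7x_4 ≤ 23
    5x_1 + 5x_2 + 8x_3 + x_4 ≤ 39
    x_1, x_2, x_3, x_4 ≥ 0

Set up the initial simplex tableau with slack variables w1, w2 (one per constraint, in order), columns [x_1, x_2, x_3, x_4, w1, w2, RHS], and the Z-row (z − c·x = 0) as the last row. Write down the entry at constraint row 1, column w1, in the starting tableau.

1

Slack w1 belongs to constraint 1; its column is the unit vector e_1, so the entry in row 1 is 1.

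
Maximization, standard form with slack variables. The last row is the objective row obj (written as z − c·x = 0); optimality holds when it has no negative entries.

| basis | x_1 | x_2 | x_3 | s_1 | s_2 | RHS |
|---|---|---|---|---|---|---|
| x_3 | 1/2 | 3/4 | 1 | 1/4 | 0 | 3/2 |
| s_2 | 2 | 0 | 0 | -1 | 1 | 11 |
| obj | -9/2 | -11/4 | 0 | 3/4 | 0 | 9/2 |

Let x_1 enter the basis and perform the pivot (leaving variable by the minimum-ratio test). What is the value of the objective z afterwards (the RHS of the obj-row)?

18

Ratio test on column x_1 — row 1: (3/2)/(1/2) = 3; row 2: 11/2 = 11/2. Minimum is 3 at row 1 (x_3 leaves); pivot element 1/2.
Pivot on row 1; the obj-row RHS becomes 9/2 − (-9/2)·3 = 18.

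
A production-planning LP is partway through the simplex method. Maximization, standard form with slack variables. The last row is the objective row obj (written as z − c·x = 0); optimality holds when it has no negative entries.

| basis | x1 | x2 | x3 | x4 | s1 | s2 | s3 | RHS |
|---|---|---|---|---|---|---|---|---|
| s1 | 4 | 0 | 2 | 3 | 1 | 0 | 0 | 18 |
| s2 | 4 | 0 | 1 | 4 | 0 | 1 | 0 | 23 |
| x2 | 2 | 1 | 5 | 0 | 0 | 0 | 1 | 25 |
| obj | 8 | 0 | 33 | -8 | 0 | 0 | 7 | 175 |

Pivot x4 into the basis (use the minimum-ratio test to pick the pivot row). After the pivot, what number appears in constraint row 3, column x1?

2

Ratio test on column x4 — row 1: 18/3 = 6; row 2: 23/4 = 23/4; row 3: entry 0 ≤ 0. Minimum is 23/4 at row 2 (s2 leaves); pivot element 4.
Divide row 2 by 4; eliminate column x4 from the other rows.
Row 3 update in column x1: 2 − 0·1 = 2.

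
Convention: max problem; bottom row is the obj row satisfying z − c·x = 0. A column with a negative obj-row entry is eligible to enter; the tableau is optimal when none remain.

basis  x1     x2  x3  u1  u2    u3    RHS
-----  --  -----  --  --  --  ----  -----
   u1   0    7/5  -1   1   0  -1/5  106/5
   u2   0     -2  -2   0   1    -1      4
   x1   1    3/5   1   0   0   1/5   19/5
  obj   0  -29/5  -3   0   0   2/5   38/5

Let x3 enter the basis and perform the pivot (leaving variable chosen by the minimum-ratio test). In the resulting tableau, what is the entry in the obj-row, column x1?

Ratio test on column x3 — row 1: entry -1 ≤ 0; row 2: entry -2 ≤ 0; row 3: (19/5)/1 = 19/5. Minimum is 19/5 at row 3 (x1 leaves); pivot element 1.
Divide row 3 by 1; eliminate column x3 from the other rows.
obj-row update in column x1: 0 − (-3)·1 = 3.

3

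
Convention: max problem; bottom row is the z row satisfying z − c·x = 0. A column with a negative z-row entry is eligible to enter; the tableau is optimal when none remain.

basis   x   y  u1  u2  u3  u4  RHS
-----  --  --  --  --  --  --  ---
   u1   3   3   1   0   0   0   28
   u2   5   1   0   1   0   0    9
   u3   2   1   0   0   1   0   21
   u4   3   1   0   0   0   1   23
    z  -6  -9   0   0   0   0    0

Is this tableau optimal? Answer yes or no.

no

The z-row has a negative entry -9 in column y, so it is not optimal.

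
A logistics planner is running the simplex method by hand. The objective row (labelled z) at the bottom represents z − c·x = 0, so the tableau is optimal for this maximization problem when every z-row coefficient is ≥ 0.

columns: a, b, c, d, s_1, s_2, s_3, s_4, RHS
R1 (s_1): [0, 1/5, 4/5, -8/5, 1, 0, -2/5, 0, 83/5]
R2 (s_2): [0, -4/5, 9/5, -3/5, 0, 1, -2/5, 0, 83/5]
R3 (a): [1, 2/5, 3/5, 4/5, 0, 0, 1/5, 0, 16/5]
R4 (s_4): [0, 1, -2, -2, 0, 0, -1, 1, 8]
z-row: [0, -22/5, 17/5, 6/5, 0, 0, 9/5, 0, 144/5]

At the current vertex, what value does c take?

c is not in the basis, so in the current basic feasible solution c = 0.

0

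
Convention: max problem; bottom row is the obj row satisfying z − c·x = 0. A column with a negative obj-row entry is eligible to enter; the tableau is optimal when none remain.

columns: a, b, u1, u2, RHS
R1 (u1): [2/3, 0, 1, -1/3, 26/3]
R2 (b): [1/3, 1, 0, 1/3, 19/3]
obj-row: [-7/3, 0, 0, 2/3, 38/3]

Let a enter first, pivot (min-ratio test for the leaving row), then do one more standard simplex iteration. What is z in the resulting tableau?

45

Ratio test on column a — row 1: (26/3)/(2/3) = 13; row 2: (19/3)/(1/3) = 19. Minimum is 13 at row 1 (u1 leaves); pivot element 2/3.
Pivot on row 1; the obj-row RHS becomes 38/3 − (-7/3)·13 = 43.
Next entering variable (most negative obj-row entry -1/2): u2.
Ratio test on column u2 — row 1: entry -1/2 ≤ 0; row 2: 2/(1/2) = 4. Minimum is 4 at row 2 (b leaves); pivot element 1/2.
After the second pivot the obj-row RHS is 43 − (-1/2)·4 = 45.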